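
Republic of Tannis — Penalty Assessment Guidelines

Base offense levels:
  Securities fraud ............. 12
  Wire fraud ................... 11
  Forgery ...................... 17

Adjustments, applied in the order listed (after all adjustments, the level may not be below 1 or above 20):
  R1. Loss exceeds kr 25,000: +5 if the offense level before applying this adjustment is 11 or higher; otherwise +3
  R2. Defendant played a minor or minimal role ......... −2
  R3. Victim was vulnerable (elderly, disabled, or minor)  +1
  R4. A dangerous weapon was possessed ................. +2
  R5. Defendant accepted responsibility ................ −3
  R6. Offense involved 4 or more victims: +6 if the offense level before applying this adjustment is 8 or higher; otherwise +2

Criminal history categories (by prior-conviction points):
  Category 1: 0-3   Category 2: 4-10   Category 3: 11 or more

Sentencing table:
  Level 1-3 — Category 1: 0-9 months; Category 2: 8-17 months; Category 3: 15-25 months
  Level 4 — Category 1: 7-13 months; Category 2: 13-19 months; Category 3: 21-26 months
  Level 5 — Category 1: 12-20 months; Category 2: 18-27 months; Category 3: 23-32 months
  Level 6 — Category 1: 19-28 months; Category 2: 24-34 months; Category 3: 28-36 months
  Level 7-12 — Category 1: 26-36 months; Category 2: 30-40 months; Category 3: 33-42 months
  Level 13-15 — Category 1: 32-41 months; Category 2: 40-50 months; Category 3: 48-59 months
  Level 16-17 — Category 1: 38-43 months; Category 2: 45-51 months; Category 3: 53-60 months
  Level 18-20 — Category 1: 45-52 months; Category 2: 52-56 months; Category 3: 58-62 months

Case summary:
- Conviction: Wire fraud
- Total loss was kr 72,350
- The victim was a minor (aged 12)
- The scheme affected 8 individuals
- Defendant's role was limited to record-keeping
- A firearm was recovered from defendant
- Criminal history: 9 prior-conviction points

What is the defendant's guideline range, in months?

Base offense level for wire fraud: 11.
R1 applies (level before this adjustment is 11 ≥ 11, so +5): 11 + 5 = 16.
R2 applies: 16 − 2 = 14.
R3 applies: 14 + 1 = 15.
R4 applies: 15 + 2 = 17.
R6 applies (level before this adjustment is 17 ≥ 8, so +6): 17 + 6 = 23.
Level 23 exceeds the maximum of 20; capped at 20.
Final offense level: 20.
Criminal history: 9 prior points → Category 2 (4-10).
Level 20 falls in the 18-20 band.
Grid: Level 18-20 × Category 2 = 52-56 months.

52-56 months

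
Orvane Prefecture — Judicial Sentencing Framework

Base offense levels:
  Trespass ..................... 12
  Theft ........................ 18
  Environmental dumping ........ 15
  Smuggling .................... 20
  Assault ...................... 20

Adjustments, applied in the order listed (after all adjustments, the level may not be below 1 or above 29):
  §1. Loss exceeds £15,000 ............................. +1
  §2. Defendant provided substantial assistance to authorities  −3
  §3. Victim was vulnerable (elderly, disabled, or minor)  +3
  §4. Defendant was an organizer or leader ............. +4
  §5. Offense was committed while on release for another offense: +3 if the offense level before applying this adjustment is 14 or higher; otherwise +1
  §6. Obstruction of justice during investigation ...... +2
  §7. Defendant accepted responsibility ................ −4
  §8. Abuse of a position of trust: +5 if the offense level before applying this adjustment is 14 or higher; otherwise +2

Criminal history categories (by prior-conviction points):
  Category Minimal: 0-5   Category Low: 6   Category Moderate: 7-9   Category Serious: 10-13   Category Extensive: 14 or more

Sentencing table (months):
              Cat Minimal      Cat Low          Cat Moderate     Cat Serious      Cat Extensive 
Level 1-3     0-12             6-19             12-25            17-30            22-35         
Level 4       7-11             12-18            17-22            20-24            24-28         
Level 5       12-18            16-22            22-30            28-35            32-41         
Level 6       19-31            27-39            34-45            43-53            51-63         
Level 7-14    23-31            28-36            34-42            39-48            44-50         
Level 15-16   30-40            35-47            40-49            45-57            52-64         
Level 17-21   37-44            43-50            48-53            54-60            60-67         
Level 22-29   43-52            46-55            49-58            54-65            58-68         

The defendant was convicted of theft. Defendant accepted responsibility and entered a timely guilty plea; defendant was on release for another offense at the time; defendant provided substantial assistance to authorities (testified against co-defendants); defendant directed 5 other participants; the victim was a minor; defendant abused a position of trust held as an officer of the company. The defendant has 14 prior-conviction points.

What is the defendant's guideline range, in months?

Base offense level for theft: 18.
§1 does not apply.
§2 applies: 18 − 3 = 15.
§3 applies: 15 + 3 = 18.
§4 applies: 18 + 4 = 22.
§5 applies (level before this adjustment is 22 ≥ 14, so +3): 22 + 3 = 25.
§7 applies: 25 − 4 = 21.
§8 applies (level before this adjustment is 21 ≥ 14, so +5): 21 + 5 = 26.
Final offense level: 26.
Criminal history: 14 prior points → Category Extensive (14+).
Level 26 falls in the 22-29 band.
Grid: Level 22-29 × Category Extensive = 58-68 months.

58-68 months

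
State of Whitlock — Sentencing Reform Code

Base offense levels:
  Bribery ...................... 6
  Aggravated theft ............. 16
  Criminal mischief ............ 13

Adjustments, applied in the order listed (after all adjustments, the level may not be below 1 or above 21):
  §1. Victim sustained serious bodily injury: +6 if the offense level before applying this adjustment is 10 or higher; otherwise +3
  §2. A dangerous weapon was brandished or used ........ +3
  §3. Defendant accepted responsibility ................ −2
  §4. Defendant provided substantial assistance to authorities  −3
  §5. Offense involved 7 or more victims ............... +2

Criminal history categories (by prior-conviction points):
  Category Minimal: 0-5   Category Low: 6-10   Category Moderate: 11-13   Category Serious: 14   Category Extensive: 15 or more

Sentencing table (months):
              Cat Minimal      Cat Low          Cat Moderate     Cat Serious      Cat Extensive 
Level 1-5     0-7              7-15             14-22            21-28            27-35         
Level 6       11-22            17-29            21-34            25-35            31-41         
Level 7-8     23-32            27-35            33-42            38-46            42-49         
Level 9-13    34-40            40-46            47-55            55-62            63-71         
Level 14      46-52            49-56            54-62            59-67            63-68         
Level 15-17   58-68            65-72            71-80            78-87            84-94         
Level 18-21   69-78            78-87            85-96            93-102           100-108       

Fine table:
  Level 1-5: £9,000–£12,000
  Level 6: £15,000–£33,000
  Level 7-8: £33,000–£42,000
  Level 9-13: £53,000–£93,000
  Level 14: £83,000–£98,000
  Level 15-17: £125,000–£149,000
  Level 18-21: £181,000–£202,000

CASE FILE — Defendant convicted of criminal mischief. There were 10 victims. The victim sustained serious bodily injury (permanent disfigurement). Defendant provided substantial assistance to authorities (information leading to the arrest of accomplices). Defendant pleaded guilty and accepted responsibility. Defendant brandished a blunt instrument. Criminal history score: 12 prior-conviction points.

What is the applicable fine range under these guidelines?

£181,000–£202,000

Base offense level for criminal mischief: 13.
§1 applies (level before this adjustment is 13 ≥ 10, so +6): 13 + 6 = 19.
§2 applies: 19 + 3 = 22.
§3 applies: 22 − 2 = 20.
§4 applies: 20 − 3 = 17.
§5 applies: 17 + 2 = 19.
Final offense level: 19.
Level 19 falls in the 18-21 band.
Fine table: Level 18-21 → £181,000–£202,000.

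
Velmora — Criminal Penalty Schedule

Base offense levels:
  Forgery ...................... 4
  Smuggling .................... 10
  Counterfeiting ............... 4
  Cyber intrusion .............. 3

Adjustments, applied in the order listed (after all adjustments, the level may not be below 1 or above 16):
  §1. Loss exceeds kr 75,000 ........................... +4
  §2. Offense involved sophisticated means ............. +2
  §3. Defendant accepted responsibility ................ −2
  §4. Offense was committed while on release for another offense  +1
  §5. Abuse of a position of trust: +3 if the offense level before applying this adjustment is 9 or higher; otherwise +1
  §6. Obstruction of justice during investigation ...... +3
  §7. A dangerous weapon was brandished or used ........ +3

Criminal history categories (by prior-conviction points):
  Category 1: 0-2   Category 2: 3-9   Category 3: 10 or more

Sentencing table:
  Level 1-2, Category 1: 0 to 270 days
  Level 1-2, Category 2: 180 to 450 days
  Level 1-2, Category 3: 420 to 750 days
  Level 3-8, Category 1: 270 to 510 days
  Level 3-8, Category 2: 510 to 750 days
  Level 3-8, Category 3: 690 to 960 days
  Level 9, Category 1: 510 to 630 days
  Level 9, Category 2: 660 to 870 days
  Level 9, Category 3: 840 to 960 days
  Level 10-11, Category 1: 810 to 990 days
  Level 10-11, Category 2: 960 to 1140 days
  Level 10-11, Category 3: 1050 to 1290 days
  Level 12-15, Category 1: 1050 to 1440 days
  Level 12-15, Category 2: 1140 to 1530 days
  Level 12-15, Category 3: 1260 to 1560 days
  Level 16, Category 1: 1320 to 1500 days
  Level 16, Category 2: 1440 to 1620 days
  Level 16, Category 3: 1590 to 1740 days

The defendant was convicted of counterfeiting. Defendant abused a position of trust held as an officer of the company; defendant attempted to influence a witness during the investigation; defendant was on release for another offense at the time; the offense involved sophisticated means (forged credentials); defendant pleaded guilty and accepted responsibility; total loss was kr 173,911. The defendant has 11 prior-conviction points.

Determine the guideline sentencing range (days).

1260-1560 days

Base offense level for counterfeiting: 4.
§1 applies: 4 + 4 = 8.
§2 applies: 8 + 2 = 10.
§3 applies: 10 − 2 = 8.
§4 applies: 8 + 1 = 9.
§5 applies (level before this adjustment is 9 ≥ 9, so +3): 9 + 3 = 12.
§6 applies: 12 + 3 = 15.
§7 does not apply.
Final offense level: 15.
Criminal history: 11 prior points → Category 3 (10+).
Level 15 falls in the 12-15 band.
Grid: Level 12-15 × Category 3 = 1260-1560 days.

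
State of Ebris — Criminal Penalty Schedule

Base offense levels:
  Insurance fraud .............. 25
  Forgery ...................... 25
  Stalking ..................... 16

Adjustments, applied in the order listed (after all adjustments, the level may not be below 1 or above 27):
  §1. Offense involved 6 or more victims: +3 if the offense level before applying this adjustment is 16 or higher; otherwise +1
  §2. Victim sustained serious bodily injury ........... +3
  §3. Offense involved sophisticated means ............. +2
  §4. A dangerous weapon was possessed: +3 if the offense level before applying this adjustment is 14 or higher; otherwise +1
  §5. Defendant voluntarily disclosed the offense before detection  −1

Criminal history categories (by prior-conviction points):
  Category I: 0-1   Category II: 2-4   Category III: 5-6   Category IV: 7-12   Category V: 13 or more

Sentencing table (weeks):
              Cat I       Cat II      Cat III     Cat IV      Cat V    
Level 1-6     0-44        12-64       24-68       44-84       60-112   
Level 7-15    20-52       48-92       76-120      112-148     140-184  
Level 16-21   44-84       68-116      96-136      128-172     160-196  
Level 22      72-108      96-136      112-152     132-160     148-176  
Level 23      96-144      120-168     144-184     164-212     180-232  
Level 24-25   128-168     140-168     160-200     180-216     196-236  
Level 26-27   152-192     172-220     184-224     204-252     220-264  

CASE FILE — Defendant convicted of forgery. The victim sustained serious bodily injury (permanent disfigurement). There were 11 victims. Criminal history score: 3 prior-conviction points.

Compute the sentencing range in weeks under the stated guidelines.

172-220 weeks

Base offense level for forgery: 25.
§1 applies (level before this adjustment is 25 ≥ 16, so +3): 25 + 3 = 28.
§2 applies: 28 + 3 = 31.
§3 does not apply.
§4 does not apply.
§5 does not apply.
Level 31 exceeds the maximum of 27; capped at 27.
Final offense level: 27.
Criminal history: 3 prior points → Category II (2-4).
Level 27 falls in the 26-27 band.
Grid: Level 26-27 × Category II = 172-220 weeks.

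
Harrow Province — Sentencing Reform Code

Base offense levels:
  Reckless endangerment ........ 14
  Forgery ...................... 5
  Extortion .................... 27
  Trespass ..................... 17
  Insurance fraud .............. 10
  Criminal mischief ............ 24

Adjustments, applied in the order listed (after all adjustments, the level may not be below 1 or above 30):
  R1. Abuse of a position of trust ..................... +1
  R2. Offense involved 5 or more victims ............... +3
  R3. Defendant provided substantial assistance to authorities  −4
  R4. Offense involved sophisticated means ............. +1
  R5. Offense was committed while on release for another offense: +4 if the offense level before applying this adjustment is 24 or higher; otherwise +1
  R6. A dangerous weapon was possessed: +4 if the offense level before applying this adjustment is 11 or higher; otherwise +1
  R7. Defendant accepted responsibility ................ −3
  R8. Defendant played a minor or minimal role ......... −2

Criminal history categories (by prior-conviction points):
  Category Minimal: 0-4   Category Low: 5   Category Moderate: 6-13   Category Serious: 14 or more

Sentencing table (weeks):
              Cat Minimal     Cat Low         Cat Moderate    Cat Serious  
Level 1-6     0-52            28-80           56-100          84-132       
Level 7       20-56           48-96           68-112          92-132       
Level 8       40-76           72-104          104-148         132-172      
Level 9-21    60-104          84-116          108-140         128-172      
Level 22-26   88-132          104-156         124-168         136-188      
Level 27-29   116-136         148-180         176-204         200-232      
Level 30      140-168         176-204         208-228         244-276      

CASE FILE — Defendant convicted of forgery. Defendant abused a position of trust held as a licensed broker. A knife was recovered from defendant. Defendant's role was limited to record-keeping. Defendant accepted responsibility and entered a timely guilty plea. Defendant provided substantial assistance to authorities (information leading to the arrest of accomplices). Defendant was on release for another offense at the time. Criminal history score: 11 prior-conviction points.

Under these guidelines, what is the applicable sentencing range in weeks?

56-100 weeks

Base offense level for forgery: 5.
R1 applies: 5 + 1 = 6.
R3 applies: 6 − 4 = 2.
R5 applies (level before this adjustment is 2 < 24, so +1): 2 + 1 = 3.
R6 applies (level before this adjustment is 3 < 11, so +1): 3 + 1 = 4.
R7 applies: 4 − 3 = 1.
R8 applies: 1 − 2 = -1.
Level -1 is below the minimum of 1; floored at 1.
Final offense level: 1.
Criminal history: 11 prior points → Category Moderate (6-13).
Level 1 falls in the 1-6 band.
Grid: Level 1-6 × Category Moderate = 56-100 weeks.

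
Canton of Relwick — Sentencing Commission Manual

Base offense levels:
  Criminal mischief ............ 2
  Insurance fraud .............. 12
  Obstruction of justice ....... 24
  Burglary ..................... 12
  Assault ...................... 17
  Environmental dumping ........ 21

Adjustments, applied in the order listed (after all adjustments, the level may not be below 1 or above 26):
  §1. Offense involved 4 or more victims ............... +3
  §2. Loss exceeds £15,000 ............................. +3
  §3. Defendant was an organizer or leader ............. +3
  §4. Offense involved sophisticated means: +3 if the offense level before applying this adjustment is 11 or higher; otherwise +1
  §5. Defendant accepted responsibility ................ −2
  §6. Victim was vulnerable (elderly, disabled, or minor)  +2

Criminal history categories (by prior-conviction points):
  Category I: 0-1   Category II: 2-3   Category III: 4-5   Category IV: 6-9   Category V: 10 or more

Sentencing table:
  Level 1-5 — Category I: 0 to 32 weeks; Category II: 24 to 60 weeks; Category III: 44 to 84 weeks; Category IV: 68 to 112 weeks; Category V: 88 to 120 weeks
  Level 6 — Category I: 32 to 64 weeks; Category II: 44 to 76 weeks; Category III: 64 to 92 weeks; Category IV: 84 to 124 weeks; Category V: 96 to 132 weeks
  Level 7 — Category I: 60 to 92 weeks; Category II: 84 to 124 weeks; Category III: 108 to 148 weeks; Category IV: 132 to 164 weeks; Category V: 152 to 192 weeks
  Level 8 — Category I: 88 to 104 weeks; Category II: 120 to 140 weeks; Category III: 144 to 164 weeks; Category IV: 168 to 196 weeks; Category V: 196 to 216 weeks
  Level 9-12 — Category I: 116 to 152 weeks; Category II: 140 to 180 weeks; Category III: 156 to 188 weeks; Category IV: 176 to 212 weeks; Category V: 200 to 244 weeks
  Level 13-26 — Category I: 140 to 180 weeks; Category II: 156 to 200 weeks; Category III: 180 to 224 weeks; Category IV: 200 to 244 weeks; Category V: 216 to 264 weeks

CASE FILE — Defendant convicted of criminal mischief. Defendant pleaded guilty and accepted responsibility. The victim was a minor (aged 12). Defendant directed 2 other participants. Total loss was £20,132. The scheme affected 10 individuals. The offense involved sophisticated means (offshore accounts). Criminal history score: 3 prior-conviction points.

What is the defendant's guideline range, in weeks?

156-200 weeks

Base offense level for criminal mischief: 2.
§1 applies: 2 + 3 = 5.
§2 applies: 5 + 3 = 8.
§3 applies: 8 + 3 = 11.
§4 applies (level before this adjustment is 11 ≥ 11, so +3): 11 + 3 = 14.
§5 applies: 14 − 2 = 12.
§6 applies: 12 + 2 = 14.
Final offense level: 14.
Criminal history: 3 prior points → Category II (2-3).
Level 14 falls in the 13-26 band.
Grid: Level 13-26 × Category II = 156-200 weeks.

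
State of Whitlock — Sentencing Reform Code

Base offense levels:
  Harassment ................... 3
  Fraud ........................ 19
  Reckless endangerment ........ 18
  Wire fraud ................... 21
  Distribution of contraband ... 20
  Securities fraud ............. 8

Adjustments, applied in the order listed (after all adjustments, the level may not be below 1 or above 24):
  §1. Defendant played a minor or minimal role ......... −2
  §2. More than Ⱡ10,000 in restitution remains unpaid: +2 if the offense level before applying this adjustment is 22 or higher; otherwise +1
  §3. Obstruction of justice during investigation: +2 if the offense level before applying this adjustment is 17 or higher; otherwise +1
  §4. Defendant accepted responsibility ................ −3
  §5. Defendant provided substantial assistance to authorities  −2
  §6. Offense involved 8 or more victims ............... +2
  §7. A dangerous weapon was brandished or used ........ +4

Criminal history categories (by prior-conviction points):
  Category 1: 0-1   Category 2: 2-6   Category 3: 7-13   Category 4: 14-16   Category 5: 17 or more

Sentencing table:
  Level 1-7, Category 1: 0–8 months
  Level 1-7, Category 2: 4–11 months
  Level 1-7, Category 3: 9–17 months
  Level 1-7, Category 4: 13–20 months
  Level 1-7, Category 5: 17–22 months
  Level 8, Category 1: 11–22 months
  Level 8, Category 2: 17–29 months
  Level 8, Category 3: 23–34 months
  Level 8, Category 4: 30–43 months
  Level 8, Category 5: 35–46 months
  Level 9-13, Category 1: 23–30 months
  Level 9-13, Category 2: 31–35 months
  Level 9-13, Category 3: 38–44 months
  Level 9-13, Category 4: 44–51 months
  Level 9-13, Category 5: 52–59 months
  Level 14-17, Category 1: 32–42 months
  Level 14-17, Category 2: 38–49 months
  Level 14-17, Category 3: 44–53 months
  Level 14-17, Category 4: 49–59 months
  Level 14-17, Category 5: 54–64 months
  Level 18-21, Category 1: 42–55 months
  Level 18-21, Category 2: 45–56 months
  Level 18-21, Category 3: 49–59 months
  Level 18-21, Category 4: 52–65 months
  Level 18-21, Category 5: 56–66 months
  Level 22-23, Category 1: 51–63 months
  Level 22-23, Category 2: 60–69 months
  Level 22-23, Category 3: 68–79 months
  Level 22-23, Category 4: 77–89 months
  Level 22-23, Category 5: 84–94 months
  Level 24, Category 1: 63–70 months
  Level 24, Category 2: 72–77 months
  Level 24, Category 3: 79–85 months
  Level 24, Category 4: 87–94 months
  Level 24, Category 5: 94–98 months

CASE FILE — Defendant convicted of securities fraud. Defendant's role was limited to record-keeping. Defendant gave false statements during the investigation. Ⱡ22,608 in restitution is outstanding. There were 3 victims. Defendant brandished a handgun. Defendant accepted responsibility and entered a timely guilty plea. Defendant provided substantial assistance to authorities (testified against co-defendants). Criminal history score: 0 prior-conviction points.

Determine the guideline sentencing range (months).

0-8 months

Base offense level for securities fraud: 8.
§1 applies: 8 − 2 = 6.
§2 applies (level before this adjustment is 6 < 22, so +1): 6 + 1 = 7.
§3 applies (level before this adjustment is 7 < 17, so +1): 7 + 1 = 8.
§4 applies: 8 − 3 = 5.
§5 applies: 5 − 2 = 3.
§6 does not apply.
§7 applies: 3 + 4 = 7.
Final offense level: 7.
Criminal history: 0 prior points → Category 1 (0-1).
Level 7 falls in the 1-7 band.
Grid: Level 1-7 × Category 1 = 0-8 months.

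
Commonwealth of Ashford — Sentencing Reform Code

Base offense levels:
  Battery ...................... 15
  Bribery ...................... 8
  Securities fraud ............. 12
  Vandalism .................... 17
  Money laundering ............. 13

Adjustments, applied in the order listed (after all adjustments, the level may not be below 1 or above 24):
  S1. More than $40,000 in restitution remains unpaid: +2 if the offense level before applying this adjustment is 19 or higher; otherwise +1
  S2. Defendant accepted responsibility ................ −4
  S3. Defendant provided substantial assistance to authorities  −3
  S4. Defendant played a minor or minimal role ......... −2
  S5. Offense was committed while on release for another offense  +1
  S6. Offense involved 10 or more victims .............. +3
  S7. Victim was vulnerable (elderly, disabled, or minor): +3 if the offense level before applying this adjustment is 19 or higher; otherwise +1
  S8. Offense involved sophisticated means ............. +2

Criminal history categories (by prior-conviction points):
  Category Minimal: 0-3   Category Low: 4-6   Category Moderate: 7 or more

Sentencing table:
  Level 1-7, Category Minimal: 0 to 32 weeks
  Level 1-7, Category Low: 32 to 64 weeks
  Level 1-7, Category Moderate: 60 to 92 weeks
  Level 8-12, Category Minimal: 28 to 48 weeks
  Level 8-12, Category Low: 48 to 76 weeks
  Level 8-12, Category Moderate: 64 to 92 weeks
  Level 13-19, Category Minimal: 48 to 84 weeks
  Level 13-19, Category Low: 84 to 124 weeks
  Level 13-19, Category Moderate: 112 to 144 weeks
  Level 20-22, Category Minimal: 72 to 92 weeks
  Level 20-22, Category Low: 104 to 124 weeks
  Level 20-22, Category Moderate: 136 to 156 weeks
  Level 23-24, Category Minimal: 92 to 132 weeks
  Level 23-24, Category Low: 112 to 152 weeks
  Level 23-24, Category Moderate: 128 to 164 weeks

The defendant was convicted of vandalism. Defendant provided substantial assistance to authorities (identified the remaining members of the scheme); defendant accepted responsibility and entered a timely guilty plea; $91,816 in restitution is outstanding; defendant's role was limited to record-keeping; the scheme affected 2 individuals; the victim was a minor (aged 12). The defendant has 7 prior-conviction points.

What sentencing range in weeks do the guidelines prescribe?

Base offense level for vandalism: 17.
S1 applies (level before this adjustment is 17 < 19, so +1): 17 + 1 = 18.
S2 applies: 18 − 4 = 14.
S3 applies: 14 − 3 = 11.
S4 applies: 11 − 2 = 9.
S7 applies (level before this adjustment is 9 < 19, so +1): 9 + 1 = 10.
S8 does not apply.
Final offense level: 10.
Criminal history: 7 prior points → Category Moderate (7+).
Level 10 falls in the 8-12 band.
Grid: Level 8-12 × Category Moderate = 64-92 weeks.

64-92 weeks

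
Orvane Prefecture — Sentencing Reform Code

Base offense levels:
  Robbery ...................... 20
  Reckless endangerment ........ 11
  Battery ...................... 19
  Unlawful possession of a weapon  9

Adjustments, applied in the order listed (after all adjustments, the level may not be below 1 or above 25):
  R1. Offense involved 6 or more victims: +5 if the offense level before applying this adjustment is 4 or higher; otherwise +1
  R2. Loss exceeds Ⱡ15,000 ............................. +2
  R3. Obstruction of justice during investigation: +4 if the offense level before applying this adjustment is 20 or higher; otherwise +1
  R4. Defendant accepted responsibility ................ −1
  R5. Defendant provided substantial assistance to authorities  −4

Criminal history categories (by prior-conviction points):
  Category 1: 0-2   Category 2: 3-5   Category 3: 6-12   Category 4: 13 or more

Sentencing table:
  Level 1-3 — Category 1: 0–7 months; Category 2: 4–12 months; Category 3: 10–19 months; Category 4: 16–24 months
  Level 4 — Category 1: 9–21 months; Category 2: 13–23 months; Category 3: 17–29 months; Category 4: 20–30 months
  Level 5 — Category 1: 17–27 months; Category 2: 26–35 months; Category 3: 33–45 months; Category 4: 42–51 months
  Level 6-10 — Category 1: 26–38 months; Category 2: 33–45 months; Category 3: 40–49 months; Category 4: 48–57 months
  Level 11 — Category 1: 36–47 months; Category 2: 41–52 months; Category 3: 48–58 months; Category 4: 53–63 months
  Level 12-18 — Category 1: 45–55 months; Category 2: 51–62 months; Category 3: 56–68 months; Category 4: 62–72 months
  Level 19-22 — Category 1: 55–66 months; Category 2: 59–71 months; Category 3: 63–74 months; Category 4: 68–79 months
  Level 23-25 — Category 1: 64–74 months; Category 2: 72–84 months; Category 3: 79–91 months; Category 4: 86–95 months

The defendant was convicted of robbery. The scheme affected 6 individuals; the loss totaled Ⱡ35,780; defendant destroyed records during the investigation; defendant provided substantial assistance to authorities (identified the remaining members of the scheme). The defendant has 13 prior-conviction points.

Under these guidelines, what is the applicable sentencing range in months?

86-95 months

Base offense level for robbery: 20.
R1 applies (level before this adjustment is 20 ≥ 4, so +5): 20 + 5 = 25.
R2 applies: 25 + 2 = 27.
R3 applies (level before this adjustment is 27 ≥ 20, so +4): 27 + 4 = 31.
R5 applies: 31 − 4 = 27.
Level 27 exceeds the maximum of 25; capped at 25.
Final offense level: 25.
Criminal history: 13 prior points → Category 4 (13+).
Level 25 falls in the 23-25 band.
Grid: Level 23-25 × Category 4 = 86-95 months.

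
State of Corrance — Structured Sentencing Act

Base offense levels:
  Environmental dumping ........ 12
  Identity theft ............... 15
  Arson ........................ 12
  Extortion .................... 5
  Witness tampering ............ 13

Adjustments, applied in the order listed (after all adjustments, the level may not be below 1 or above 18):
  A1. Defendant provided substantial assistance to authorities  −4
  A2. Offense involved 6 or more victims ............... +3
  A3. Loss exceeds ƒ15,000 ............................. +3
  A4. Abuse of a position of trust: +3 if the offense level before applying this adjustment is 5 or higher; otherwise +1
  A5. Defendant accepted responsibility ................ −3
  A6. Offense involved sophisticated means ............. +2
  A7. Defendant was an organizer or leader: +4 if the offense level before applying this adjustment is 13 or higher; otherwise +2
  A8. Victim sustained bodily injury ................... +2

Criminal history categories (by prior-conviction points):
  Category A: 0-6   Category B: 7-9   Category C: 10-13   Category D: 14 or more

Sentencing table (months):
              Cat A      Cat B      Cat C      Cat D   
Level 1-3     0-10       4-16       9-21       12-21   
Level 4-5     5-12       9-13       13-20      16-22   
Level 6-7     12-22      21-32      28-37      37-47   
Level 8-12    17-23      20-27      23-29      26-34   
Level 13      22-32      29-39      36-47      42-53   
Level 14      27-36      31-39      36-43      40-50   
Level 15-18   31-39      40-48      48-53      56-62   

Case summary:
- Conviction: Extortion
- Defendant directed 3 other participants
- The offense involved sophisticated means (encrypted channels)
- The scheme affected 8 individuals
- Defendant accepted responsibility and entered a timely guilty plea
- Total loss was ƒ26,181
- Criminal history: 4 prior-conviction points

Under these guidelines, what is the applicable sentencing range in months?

Base offense level for extortion: 5.
A2 applies: 5 + 3 = 8.
A3 applies: 8 + 3 = 11.
A5 applies: 11 − 3 = 8.
A6 applies: 8 + 2 = 10.
A7 applies (level before this adjustment is 10 < 13, so +2): 10 + 2 = 12.
Final offense level: 12.
Criminal history: 4 prior points → Category A (0-6).
Level 12 falls in the 8-12 band.
Grid: Level 8-12 × Category A = 17-23 months.

17-23 months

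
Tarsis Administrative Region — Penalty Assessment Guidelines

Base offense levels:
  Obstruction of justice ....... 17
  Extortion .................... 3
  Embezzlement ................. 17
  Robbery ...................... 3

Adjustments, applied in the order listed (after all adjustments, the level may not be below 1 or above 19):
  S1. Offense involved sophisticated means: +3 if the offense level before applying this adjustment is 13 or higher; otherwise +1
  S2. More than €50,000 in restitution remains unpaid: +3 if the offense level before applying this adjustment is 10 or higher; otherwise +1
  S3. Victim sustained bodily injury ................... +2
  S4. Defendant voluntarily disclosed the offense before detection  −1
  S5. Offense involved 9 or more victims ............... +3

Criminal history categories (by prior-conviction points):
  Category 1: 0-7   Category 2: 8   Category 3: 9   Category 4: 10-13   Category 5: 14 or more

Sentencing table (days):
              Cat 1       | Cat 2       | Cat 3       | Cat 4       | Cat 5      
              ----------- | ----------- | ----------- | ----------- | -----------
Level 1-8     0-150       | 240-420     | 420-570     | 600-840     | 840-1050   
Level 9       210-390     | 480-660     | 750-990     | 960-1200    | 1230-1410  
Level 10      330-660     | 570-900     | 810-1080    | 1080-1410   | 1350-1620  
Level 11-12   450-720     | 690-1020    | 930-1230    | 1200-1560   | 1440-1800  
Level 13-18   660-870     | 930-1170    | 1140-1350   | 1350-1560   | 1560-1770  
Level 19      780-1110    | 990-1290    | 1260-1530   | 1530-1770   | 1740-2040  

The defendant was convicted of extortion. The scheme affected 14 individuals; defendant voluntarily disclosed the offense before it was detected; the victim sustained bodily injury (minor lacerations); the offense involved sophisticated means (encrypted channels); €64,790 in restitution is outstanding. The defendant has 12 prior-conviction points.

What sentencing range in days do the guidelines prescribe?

960-1200 days

Base offense level for extortion: 3.
S1 applies (level before this adjustment is 3 < 13, so +1): 3 + 1 = 4.
S2 applies (level before this adjustment is 4 < 10, so +1): 4 + 1 = 5.
S3 applies: 5 + 2 = 7.
S4 applies: 7 − 1 = 6.
S5 applies: 6 + 3 = 9.
Final offense level: 9.
Criminal history: 12 prior points → Category 4 (10-13).
Level 9 falls in the 9 band.
Grid: Level 9 × Category 4 = 960-1200 days.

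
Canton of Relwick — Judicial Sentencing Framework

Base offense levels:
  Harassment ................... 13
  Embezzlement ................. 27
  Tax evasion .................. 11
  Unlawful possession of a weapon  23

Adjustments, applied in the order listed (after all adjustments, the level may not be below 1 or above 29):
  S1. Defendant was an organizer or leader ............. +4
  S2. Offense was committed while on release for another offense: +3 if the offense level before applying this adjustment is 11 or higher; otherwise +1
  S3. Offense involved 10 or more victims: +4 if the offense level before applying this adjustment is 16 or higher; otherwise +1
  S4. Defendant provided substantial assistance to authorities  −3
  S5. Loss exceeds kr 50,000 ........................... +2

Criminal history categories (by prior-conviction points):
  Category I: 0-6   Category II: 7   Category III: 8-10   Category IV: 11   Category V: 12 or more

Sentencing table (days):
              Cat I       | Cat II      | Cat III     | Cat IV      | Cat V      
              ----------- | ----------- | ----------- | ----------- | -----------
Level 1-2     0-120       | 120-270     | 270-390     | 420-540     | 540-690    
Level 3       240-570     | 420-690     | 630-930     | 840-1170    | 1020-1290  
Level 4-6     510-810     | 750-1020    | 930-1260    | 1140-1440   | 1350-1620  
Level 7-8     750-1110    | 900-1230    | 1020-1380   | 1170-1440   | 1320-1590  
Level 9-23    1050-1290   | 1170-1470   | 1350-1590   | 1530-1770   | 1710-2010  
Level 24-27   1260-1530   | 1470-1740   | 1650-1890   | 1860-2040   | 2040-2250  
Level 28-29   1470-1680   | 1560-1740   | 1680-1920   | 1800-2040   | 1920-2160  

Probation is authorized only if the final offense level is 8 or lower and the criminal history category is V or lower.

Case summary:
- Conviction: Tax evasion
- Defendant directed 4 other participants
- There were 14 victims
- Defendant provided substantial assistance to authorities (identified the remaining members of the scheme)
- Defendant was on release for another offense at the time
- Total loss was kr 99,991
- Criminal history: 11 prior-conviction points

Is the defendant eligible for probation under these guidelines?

Base offense level for tax evasion: 11.
S1 applies: 11 + 4 = 15.
S2 applies (level before this adjustment is 15 ≥ 11, so +3): 15 + 3 = 18.
S3 applies (level before this adjustment is 18 ≥ 16, so +4): 18 + 4 = 22.
S4 applies: 22 − 3 = 19.
S5 applies: 19 + 2 = 21.
Final offense level: 21.
Criminal history: 11 prior points → Category IV (11).
Level 21 falls in the 9-23 band.
Grid: Level 9-23 × Category IV = 1530-1770 days.
Probation check: level 21 > 8 and category IV ≤ V → not eligible.

No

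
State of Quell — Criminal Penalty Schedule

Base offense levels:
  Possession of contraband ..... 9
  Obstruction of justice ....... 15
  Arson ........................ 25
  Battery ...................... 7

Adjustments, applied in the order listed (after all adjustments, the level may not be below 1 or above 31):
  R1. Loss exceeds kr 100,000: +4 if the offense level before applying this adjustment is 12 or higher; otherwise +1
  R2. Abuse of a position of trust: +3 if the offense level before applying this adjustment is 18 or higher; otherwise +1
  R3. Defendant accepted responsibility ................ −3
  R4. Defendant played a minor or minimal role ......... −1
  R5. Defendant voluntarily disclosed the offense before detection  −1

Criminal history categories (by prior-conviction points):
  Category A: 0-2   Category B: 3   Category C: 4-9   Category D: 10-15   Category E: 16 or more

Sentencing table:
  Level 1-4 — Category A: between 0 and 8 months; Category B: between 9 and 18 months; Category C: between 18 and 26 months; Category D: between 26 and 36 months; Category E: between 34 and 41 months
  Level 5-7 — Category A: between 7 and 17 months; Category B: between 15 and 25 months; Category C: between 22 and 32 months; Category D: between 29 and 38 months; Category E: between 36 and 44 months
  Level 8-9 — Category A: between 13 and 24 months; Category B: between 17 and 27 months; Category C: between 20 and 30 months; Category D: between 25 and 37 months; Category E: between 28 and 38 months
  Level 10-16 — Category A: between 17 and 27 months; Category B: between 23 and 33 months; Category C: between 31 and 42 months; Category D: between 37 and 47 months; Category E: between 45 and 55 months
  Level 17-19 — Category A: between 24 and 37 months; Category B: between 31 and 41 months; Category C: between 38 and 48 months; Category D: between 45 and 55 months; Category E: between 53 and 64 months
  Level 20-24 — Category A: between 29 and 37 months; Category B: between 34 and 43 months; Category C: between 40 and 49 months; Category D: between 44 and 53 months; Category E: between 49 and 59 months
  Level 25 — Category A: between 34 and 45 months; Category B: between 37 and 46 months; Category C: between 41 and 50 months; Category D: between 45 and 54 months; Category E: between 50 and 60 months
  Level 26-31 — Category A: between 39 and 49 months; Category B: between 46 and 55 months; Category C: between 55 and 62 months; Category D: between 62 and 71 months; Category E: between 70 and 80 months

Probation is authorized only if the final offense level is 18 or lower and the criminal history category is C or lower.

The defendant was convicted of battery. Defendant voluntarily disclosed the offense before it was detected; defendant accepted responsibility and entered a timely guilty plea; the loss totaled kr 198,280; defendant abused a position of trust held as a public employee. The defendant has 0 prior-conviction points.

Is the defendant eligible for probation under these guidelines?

Yes

Base offense level for battery: 7.
R1 applies (level before this adjustment is 7 < 12, so +1): 7 + 1 = 8.
R2 applies (level before this adjustment is 8 < 18, so +1): 8 + 1 = 9.
R3 applies: 9 − 3 = 6.
R4 does not apply.
R5 applies: 6 − 1 = 5.
Final offense level: 5.
Criminal history: 0 prior points → Category A (0-2).
Level 5 falls in the 5-7 band.
Grid: Level 5-7 × Category A = 7-17 months.
Probation check: level 5 ≤ 18 and category A ≤ C → eligible.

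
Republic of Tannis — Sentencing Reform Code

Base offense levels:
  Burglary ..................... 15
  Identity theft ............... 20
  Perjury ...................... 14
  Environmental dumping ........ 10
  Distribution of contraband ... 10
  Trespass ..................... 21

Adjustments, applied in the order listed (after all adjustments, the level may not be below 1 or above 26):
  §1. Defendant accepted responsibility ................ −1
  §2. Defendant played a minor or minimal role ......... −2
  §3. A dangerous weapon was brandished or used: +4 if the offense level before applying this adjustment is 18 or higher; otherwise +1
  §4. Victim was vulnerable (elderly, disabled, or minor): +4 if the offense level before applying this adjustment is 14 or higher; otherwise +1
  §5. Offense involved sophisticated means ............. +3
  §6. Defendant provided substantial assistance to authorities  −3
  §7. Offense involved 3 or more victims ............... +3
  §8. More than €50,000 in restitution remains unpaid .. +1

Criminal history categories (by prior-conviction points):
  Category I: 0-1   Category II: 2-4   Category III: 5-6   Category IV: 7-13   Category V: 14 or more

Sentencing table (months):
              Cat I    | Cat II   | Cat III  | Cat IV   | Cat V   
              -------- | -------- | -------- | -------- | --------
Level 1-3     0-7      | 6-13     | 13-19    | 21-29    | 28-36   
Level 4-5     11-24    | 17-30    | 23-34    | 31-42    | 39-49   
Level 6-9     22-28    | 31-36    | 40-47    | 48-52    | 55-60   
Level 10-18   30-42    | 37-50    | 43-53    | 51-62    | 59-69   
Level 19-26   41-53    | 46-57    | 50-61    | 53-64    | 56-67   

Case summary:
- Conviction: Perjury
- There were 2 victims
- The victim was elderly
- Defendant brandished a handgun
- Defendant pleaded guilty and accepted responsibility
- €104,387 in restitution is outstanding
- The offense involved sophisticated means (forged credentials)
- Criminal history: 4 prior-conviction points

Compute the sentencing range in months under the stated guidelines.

Base offense level for perjury: 14.
§1 applies: 14 − 1 = 13.
§3 applies (level before this adjustment is 13 < 18, so +1): 13 + 1 = 14.
§4 applies (level before this adjustment is 14 ≥ 14, so +4): 14 + 4 = 18.
§5 applies: 18 + 3 = 21.
§8 applies: 21 + 1 = 22.
Final offense level: 22.
Criminal history: 4 prior points → Category II (2-4).
Level 22 falls in the 19-26 band.
Grid: Level 19-26 × Category II = 46-57 months.

46-57 months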